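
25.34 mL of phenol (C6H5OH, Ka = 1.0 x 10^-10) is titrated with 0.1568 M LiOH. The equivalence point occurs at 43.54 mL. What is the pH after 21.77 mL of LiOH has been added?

21.77 mL is exactly half the equivalence volume (43.54/2), i.e. the half-equivalence point.
There, n(HA) = n(A^-), so pH = pKa = -log(1.0 x 10^-10) = 10.00.

10.00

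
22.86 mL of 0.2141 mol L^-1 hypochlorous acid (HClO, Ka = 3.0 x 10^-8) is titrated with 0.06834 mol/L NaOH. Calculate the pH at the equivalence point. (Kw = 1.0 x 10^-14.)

10.12

n(HClO) = 0.2141 x 0.02286 = 0.004894 mol; V(NaOH) at equivalence = 0.004894/0.06834 = 0.07162 L.
At equivalence all the acid is converted to ClO-; total volume = 0.02286 + 0.07162 = 0.09448 L, so [ClO-] = 0.004894/0.09448 = 0.05180 M.
Kb = Kw/Ka = 1.0e-14 / 3.0 x 10^-8 = 3.33e-7.
[OH^-] = sqrt(Kb x [ClO-]) = sqrt(3.33e-7 x 0.05180) = 0.000131 M.
pOH = 3.88, so pH = 14.00 - 3.88 = 10.12.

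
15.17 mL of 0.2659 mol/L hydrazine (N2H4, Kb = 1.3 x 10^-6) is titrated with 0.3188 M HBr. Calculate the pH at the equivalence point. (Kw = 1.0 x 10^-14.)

n(N2H4) = 0.2659 x 0.01517 = 0.004034 mol; V(HBr) at equivalence = 0.004034/0.3188 = 0.01265 L.
At equivalence the base is fully converted to N2H5+; total volume = 0.02782 L, so [N2H5+] = 0.004034/0.02782 = 0.1450 M.
Ka(N2H5+) = Kw/Kb = 1.0e-14 / 1.3 x 10^-6 = 7.69e-9.
[H^+] = sqrt(Ka x [N2H5+]) = sqrt(7.69e-9 x 0.1450) = 3.34e-5 M.
pH = -log(3.34e-5) = 4.48.

4.48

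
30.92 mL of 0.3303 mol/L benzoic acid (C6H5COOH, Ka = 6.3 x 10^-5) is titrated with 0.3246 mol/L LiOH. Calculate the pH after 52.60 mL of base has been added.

n(acid) = 0.3303 x 0.03092 = 0.01021 mol; n(LiOH) added = 0.3246 x 0.05260 = 0.01707 mol.
Base is in excess by 0.01707 - 0.01021 = 0.006861 mol in a total volume of 0.08352 L.
[OH^-] = 0.006861/0.08352 = 0.08215 M, so pOH = 1.09 and pH = 14.00 - 1.09 = 12.91.

12.91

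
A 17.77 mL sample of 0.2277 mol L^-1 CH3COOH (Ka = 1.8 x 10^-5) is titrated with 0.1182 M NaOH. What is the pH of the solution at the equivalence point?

8.82

n(CH3COOH) = 0.2277 x 0.01777 = 0.004046 mol; V(NaOH) at equivalence = 0.004046/0.1182 = 0.03423 L.
At equivalence all the acid is converted to CH3COO-; total volume = 0.01777 + 0.03423 = 0.05200 L, so [CH3COO-] = 0.004046/0.05200 = 0.07781 M.
Kb = Kw/Ka = 1.0e-14 / 1.8 x 10^-5 = 5.56e-10.
[OH^-] = sqrt(Kb x [CH3COO-]) = sqrt(5.56e-10 x 0.07781) = 6.57e-6 M.
pOH = 5.18, so pH = 14.00 - 5.18 = 8.82.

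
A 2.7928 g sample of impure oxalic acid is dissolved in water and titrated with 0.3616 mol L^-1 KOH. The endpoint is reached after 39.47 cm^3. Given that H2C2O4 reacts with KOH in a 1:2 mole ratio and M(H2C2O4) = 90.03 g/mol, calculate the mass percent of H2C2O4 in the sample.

23.0%

n(KOH) = 0.3616 x 0.03947 = 0.01427 mol.
n(H2C2O4) = 0.01427 / 2 = 0.007136 mol.
mass of H2C2O4 = 0.007136 x 90.03 = 0.6425 g.
% purity = 0.6425 / 2.7928 x 100 = 23.0%.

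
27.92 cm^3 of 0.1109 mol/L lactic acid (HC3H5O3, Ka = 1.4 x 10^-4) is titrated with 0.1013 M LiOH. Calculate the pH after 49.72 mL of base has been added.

12.40

n(acid) = 0.1109 x 0.02792 = 0.003096 mol; n(LiOH) added = 0.1013 x 0.04972 = 0.005037 mol.
Base is in excess by 0.005037 - 0.003096 = 0.001940 mol in a total volume of 0.07764 L.
[OH^-] = 0.001940/0.07764 = 0.02499 M, so pOH = 1.60 and pH = 14.00 - 1.60 = 12.40.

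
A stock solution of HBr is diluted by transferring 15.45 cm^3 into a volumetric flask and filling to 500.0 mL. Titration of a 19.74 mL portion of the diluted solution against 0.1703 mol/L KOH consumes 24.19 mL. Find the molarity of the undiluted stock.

n(KOH) = 0.1703 x 0.02419 = 0.004120 mol.
n(HBr) in the aliquot = 0.004120 mol.
[diluted HBr] = 0.004120 / 0.01974 = 0.2087 M.
Dilution factor = 500.0/15.45 = 32.36, so [stock] = 0.2087 x 32.36 = 6.75 M.

6.75 M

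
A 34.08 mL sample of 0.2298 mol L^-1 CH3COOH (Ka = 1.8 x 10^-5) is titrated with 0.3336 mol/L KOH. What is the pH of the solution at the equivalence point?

8.94

n(CH3COOH) = 0.2298 x 0.03408 = 0.007832 mol; V(KOH) at equivalence = 0.007832/0.3336 = 0.02348 L.
At equivalence all the acid is converted to CH3COO-; total volume = 0.03408 + 0.02348 = 0.05756 L, so [CH3COO-] = 0.007832/0.05756 = 0.1361 M.
Kb = Kw/Ka = 1.0e-14 / 1.8 x 10^-5 = 5.56e-10.
[OH^-] = sqrt(Kb x [CH3COO-]) = sqrt(5.56e-10 x 0.1361) = 8.69e-6 M.
pOH = 5.06, so pH = 14.00 - 5.06 = 8.94.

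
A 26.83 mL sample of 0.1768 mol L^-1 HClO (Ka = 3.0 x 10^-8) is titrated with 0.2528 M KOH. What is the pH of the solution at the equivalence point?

10.27

n(HClO) = 0.1768 x 0.02683 = 0.004744 mol; V(KOH) at equivalence = 0.004744/0.2528 = 0.01876 L.
At equivalence all the acid is converted to ClO-; total volume = 0.02683 + 0.01876 = 0.04559 L, so [ClO-] = 0.004744/0.04559 = 0.1040 M.
Kb = Kw/Ka = 1.0e-14 / 3.0 x 10^-8 = 3.33e-7.
[OH^-] = sqrt(Kb x [ClO-]) = sqrt(3.33e-7 x 0.1040) = 0.000186 M.
pOH = 3.73, so pH = 14.00 - 3.73 = 10.27.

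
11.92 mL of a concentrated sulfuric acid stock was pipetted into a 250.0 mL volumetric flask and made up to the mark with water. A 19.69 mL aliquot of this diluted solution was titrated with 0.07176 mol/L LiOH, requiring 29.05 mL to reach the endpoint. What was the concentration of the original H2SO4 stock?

n(LiOH) = 0.07176 x 0.02905 = 0.002085 mol.
n(H2SO4) in the aliquot = 0.002085 x 1/2 = 0.001042 mol.
[diluted H2SO4] = 0.001042 / 0.01969 = 0.05294 M.
Dilution factor = 250.0/11.92 = 20.97, so [stock] = 0.05294 x 20.97 = 1.11 M.

1.11 M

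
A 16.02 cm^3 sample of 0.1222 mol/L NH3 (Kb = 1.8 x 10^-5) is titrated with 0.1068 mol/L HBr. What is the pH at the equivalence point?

n(NH3) = 0.1222 x 0.01602 = 0.001958 mol; V(HBr) at equivalence = 0.001958/0.1068 = 0.01833 L.
At equivalence the base is fully converted to NH4+; total volume = 0.03435 L, so [NH4+] = 0.001958/0.03435 = 0.05699 M.
Ka(NH4+) = Kw/Kb = 1.0e-14 / 1.8 x 10^-5 = 5.56e-10.
[H^+] = sqrt(Ka x [NH4+]) = sqrt(5.56e-10 x 0.05699) = 5.63e-6 M.
pH = -log(5.63e-6) = 5.25.

5.25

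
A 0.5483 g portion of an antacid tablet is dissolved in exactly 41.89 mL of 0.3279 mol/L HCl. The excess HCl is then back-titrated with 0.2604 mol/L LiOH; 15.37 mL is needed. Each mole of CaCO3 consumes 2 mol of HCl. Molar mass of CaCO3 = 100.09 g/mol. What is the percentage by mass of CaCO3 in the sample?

88.8%

Total n(HCl) added = 0.3279 x 0.04189 = 0.01374 mol.
n(LiOH) used = 0.2604 x 0.01537 = 0.004002 mol, which equals the excess n(HCl).
So n(HCl) consumed by the sample = 0.01374 - 0.004002 = 0.009733 mol.
n(CaCO3) = 0.009733 / 2 = 0.004867 mol.
mass CaCO3 = 0.004867 x 100.09 = 0.4871 g, so %CaCO3 = 0.4871/0.5483 x 100 = 88.8%.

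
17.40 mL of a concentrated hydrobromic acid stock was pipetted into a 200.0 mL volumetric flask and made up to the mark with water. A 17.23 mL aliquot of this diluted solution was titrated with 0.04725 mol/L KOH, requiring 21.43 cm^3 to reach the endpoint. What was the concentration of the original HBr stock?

n(KOH) = 0.04725 x 0.02143 = 0.001013 mol.
n(HBr) in the aliquot = 0.001013 mol.
[diluted HBr] = 0.001013 / 0.01723 = 0.05877 M.
Dilution factor = 200.0/17.40 = 11.49, so [stock] = 0.05877 x 11.49 = 0.675 M.

0.675 M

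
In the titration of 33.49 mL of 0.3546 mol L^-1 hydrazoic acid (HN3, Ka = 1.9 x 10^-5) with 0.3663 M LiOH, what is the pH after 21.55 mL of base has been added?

5.02

Initial n(HN3) = 0.3546 x 0.03349 = 0.01188 mol.
n(LiOH) added = 0.3663 x 0.02155 = 0.007894 mol, converting that many moles of HN3 to N3-.
Remaining n(HN3) = 0.003982 mol; n(N3-) = 0.007894 mol.
By Henderson-Hasselbalch, pH = pKa + log([A^-]/[HA]) = 4.72 + log(0.007894/0.003982) = 4.72 + (+0.30) = 5.02.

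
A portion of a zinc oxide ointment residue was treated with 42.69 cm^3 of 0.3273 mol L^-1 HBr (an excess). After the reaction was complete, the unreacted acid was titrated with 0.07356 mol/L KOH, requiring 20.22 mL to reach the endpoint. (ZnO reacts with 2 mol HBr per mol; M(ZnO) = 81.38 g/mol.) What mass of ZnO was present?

Total n(HBr) added = 0.3273 x 0.04269 = 0.01397 mol.
n(KOH) used = 0.07356 x 0.02022 = 0.001487 mol, which equals the excess n(HBr).
So n(HBr) consumed by the sample = 0.01397 - 0.001487 = 0.01249 mol.
n(ZnO) = 0.01249 / 2 = 0.006243 mol.
mass = 0.006243 mol x 81.38 g/mol = 0.508 g.

0.508 g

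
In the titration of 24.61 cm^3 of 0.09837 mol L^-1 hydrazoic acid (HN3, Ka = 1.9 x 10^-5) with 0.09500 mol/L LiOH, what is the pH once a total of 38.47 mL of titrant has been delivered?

12.29

n(acid) = 0.09837 x 0.02461 = 0.002421 mol; n(LiOH) added = 0.09500 x 0.03847 = 0.003655 mol.
Base is in excess by 0.003655 - 0.002421 = 0.001234 mol in a total volume of 0.06308 L.
[OH^-] = 0.001234/0.06308 = 0.01956 M, so pOH = 1.71 and pH = 14.00 - 1.71 = 12.29.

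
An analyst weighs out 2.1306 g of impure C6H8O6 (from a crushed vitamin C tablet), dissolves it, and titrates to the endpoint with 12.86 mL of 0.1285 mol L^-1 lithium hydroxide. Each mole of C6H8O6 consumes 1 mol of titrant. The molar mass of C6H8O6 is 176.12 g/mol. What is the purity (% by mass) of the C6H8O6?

13.7%

n(LiOH) = 0.1285 x 0.01286 = 0.001653 mol.
n(C6H8O6) = 0.001653 / 1 = 0.001653 mol.
mass of C6H8O6 = 0.001653 x 176.12 = 0.2910 g.
% purity = 0.2910 / 2.1306 x 100 = 13.7%.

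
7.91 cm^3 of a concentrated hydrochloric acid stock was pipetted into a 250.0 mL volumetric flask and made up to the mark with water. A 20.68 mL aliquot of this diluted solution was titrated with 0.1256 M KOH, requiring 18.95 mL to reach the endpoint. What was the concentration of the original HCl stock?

n(KOH) = 0.1256 x 0.01895 = 0.002380 mol.
n(HCl) in the aliquot = 0.002380 mol.
[diluted HCl] = 0.002380 / 0.02068 = 0.1151 M.
Dilution factor = 250.0/7.910 = 31.61, so [stock] = 0.1151 x 31.61 = 3.64 M.

3.64 M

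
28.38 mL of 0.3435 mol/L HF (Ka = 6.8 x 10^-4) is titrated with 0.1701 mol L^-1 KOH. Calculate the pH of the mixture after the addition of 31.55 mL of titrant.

Initial n(HF) = 0.3435 x 0.02838 = 0.009749 mol.
n(KOH) added = 0.1701 x 0.03155 = 0.005367 mol, converting that many moles of HF to F-.
Remaining n(HF) = 0.004382 mol; n(F-) = 0.005367 mol.
By Henderson-Hasselbalch, pH = pKa + log([A^-]/[HA]) = 3.17 + log(0.005367/0.004382) = 3.17 + (+0.09) = 3.26.

3.26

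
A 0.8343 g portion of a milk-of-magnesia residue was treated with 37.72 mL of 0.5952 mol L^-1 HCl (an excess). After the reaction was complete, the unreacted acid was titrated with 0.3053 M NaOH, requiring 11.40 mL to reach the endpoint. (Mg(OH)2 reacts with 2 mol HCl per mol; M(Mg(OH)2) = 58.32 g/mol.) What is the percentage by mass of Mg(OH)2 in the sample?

66.3%

Total n(HCl) added = 0.5952 x 0.03772 = 0.02245 mol.
n(NaOH) used = 0.3053 x 0.01140 = 0.003480 mol, which equals the excess n(HCl).
So n(HCl) consumed by the sample = 0.02245 - 0.003480 = 0.01897 mol.
n(Mg(OH)2) = 0.01897 / 2 = 0.009485 mol.
mass Mg(OH)2 = 0.009485 x 58.32 = 0.5532 g, so %Mg(OH)2 = 0.5532/0.8343 x 100 = 66.3%.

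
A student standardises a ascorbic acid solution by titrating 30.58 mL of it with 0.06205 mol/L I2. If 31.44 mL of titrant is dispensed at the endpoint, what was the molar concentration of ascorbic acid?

0.0638 M

n(I2) = 0.06205 x 0.03144 = 0.001951 mol.
From the balanced equation, 1 mol I2 reacts with 1 mol ascorbic acid, so n(ascorbic acid) = 0.001951 x 1/1 = 0.001951 mol.
[ascorbic acid] = 0.001951 / 0.03058 L = 0.0638 M.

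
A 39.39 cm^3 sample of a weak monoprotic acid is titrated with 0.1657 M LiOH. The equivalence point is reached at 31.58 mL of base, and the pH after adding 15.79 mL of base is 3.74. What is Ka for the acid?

1.8 x 10^-4

15.79 mL is half of the equivalence volume, so this is the half-equivalence point where [HA] = [A^-].
At half-equivalence pH = pKa, so pKa = 3.74.
Ka = 10^(-3.74) = 1.8 x 10^-4.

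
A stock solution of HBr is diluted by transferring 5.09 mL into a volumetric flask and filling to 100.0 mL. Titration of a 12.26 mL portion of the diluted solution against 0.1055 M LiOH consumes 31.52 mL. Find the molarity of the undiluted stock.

5.33 M

n(LiOH) = 0.1055 x 0.03152 = 0.003325 mol.
n(HBr) in the aliquot = 0.003325 mol.
[diluted HBr] = 0.003325 / 0.01226 = 0.2712 M.
Dilution factor = 100.0/5.090 = 19.65, so [stock] = 0.2712 x 19.65 = 5.33 M.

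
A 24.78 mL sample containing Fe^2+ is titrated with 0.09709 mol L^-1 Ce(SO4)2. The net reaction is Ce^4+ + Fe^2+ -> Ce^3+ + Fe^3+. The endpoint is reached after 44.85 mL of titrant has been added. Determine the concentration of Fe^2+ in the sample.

n(Ce(SO4)2) = 0.09709 x 0.04485 = 0.004354 mol.
From the balanced equation, 1 mol Ce(SO4)2 reacts with 1 mol Fe^2+, so n(Fe^2+) = 0.004354 x 1/1 = 0.004354 mol.
[Fe^2+] = 0.004354 / 0.02478 L = 0.176 M.

0.176 M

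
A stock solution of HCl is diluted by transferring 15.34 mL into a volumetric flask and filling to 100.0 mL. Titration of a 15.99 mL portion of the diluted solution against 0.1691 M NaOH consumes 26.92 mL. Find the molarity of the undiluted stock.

n(NaOH) = 0.1691 x 0.02692 = 0.004552 mol.
n(HCl) in the aliquot = 0.004552 mol.
[diluted HCl] = 0.004552 / 0.01599 = 0.2847 M.
Dilution factor = 100.0/15.34 = 6.519, so [stock] = 0.2847 x 6.519 = 1.86 M.

1.86 M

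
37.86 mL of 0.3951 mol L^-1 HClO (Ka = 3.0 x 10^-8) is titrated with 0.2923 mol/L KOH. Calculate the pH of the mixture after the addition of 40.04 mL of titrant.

8.08

Initial n(HClO) = 0.3951 x 0.03786 = 0.01496 mol.
n(KOH) added = 0.2923 x 0.04004 = 0.01170 mol, converting that many moles of HClO to ClO-.
Remaining n(HClO) = 0.003255 mol; n(ClO-) = 0.01170 mol.
By Henderson-Hasselbalch, pH = pKa + log([A^-]/[HA]) = 7.52 + log(0.01170/0.003255) = 7.52 + (+0.56) = 8.08.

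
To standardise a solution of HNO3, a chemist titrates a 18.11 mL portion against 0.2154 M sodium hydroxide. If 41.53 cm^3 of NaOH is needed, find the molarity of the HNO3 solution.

0.494 M

n(NaOH) delivered = 0.2154 x 0.04153 = 0.008946 mol.
For a 1:1 reaction, n(HNO3) = 0.008946 mol.
[HNO3] = 0.008946 mol / 0.01811 L = 0.494 M.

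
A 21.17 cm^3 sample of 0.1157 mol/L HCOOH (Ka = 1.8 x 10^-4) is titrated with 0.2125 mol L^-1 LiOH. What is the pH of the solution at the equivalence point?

8.31

n(HCOOH) = 0.1157 x 0.02117 = 0.002449 mol; V(LiOH) at equivalence = 0.002449/0.2125 = 0.01153 L.
At equivalence all the acid is converted to HCOO-; total volume = 0.02117 + 0.01153 = 0.03270 L, so [HCOO-] = 0.002449/0.03270 = 0.07491 M.
Kb = Kw/Ka = 1.0e-14 / 1.8 x 10^-4 = 5.56e-11.
[OH^-] = sqrt(Kb x [HCOO-]) = sqrt(5.56e-11 x 0.07491) = 2.04e-6 M.
pOH = 5.69, so pH = 14.00 - 5.69 = 8.31.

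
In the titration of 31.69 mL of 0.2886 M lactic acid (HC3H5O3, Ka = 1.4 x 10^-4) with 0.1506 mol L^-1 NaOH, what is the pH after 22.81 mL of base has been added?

3.63

Initial n(HC3H5O3) = 0.2886 x 0.03169 = 0.009146 mol.
n(NaOH) added = 0.1506 x 0.02281 = 0.003435 mol, converting that many moles of HC3H5O3 to C3H5O3-.
Remaining n(HC3H5O3) = 0.005711 mol; n(C3H5O3-) = 0.003435 mol.
By Henderson-Hasselbalch, pH = pKa + log([A^-]/[HA]) = 3.85 + log(0.003435/0.005711) = 3.85 + (-0.22) = 3.63.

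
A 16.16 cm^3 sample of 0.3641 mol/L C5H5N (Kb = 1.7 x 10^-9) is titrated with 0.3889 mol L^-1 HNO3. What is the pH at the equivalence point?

n(C5H5N) = 0.3641 x 0.01616 = 0.005884 mol; V(HNO3) at equivalence = 0.005884/0.3889 = 0.01513 L.
At equivalence the base is fully converted to C5H5NH+; total volume = 0.03129 L, so [C5H5NH+] = 0.005884/0.03129 = 0.1880 M.
Ka(C5H5NH+) = Kw/Kb = 1.0e-14 / 1.7 x 10^-9 = 5.88e-6.
[H^+] = sqrt(Ka x [C5H5NH+]) = sqrt(5.88e-6 x 0.1880) = 0.00105 M.
pH = -log(0.00105) = 2.98.

2.98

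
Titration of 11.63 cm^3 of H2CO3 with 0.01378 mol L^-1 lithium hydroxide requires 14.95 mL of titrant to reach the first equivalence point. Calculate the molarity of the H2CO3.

0.0177 M

n(LiOH) = 0.01378 x 0.01495 = 0.0002060 mol.
At the first equivalence point, 1 mol OH^- react per mol H2CO3, so n(H2CO3) = 0.0002060 / 1 = 0.0002060 mol.
[H2CO3] = 0.0002060 / 0.01163 L = 0.0177 M.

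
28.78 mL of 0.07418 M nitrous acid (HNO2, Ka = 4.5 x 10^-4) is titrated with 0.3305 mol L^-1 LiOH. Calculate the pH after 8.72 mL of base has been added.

12.30

n(acid) = 0.07418 x 0.02878 = 0.002135 mol; n(LiOH) added = 0.3305 x 0.008720 = 0.002882 mol.
Base is in excess by 0.002882 - 0.002135 = 0.0007471 mol in a total volume of 0.03750 L.
[OH^-] = 0.0007471/0.03750 = 0.01992 M, so pOH = 1.70 and pH = 14.00 - 1.70 = 12.30.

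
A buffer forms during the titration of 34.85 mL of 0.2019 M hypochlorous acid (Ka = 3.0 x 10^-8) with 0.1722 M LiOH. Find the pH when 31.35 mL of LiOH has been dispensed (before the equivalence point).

8.04

Initial n(HClO) = 0.2019 x 0.03485 = 0.007036 mol.
n(LiOH) added = 0.1722 x 0.03135 = 0.005398 mol, converting that many moles of HClO to ClO-.
Remaining n(HClO) = 0.001638 mol; n(ClO-) = 0.005398 mol.
By Henderson-Hasselbalch, pH = pKa + log([A^-]/[HA]) = 7.52 + log(0.005398/0.001638) = 7.52 + (+0.52) = 8.04.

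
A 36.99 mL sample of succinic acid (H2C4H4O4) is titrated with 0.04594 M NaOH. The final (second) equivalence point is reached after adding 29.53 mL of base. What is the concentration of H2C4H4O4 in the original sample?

n(NaOH) = 0.04594 x 0.02953 = 0.001357 mol.
At the final (second) equivalence point, 2 mol OH^- react per mol H2C4H4O4, so n(H2C4H4O4) = 0.001357 / 2 = 0.0006783 mol.
[H2C4H4O4] = 0.0006783 / 0.03699 L = 0.0183 M.

0.0183 M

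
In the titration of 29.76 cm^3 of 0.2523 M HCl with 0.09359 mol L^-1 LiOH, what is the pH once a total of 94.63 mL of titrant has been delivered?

n(acid) = 0.2523 x 0.02976 = 0.007508 mol; n(LiOH) added = 0.09359 x 0.09463 = 0.008856 mol.
Base is in excess by 0.008856 - 0.007508 = 0.001348 mol in a total volume of 0.1244 L.
[OH^-] = 0.001348/0.1244 = 0.01084 M, so pOH = 1.97 and pH = 14.00 - 1.97 = 12.03.

12.03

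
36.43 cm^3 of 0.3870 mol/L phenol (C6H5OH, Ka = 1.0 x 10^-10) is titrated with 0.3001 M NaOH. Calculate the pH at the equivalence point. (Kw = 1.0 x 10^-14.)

n(C6H5OH) = 0.3870 x 0.03643 = 0.01410 mol; V(NaOH) at equivalence = 0.01410/0.3001 = 0.04698 L.
At equivalence all the acid is converted to C6H5O-; total volume = 0.03643 + 0.04698 = 0.08341 L, so [C6H5O-] = 0.01410/0.08341 = 0.1690 M.
Kb = Kw/Ka = 1.0e-14 / 1.0 x 10^-10 = 0.000100.
[OH^-] = sqrt(Kb x [C6H5O-]) = sqrt(0.000100 x 0.1690) = 0.00411 M.
pOH = 2.39, so pH = 14.00 - 2.39 = 11.61.

11.61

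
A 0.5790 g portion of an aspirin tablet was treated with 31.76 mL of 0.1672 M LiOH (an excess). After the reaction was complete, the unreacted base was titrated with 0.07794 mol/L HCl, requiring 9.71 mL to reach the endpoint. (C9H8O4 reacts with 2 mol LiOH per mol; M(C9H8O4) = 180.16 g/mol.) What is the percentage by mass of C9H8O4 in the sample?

70.8%

Total n(LiOH) added = 0.1672 x 0.03176 = 0.005310 mol.
n(HCl) used = 0.07794 x 0.009710 = 0.0007568 mol, which equals the excess n(LiOH).
So n(LiOH) consumed by the sample = 0.005310 - 0.0007568 = 0.004553 mol.
n(C9H8O4) = 0.004553 / 2 = 0.002277 mol.
mass C9H8O4 = 0.002277 x 180.16 = 0.4102 g, so %C9H8O4 = 0.4102/0.5790 x 100 = 70.8%.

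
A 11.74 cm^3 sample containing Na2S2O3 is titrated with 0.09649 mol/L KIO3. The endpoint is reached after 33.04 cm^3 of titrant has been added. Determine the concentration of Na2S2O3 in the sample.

1.63 M

n(KIO3) = 0.09649 x 0.03304 = 0.003188 mol.
From the balanced equation, 1 mol KIO3 reacts with 6 mol Na2S2O3, so n(Na2S2O3) = 0.003188 x 6/1 = 0.01913 mol.
[Na2S2O3] = 0.01913 / 0.01174 L = 1.63 M.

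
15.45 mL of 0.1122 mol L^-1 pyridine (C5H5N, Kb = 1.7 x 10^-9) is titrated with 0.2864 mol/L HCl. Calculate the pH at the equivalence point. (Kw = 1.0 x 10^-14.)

n(C5H5N) = 0.1122 x 0.01545 = 0.001733 mol; V(HCl) at equivalence = 0.001733/0.2864 = 0.006053 L.
At equivalence the base is fully converted to C5H5NH+; total volume = 0.02150 L, so [C5H5NH+] = 0.001733/0.02150 = 0.08062 M.
Ka(C5H5NH+) = Kw/Kb = 1.0e-14 / 1.7 x 10^-9 = 5.88e-6.
[H^+] = sqrt(Ka x [C5H5NH+]) = sqrt(5.88e-6 x 0.08062) = 0.000689 M.
pH = -log(0.000689) = 3.16.

3.16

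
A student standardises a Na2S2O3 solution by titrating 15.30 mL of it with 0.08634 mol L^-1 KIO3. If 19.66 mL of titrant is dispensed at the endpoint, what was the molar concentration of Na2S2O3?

n(KIO3) = 0.08634 x 0.01966 = 0.001697 mol.
From the balanced equation, 1 mol KIO3 reacts with 6 mol Na2S2O3, so n(Na2S2O3) = 0.001697 x 6/1 = 0.01018 mol.
[Na2S2O3] = 0.01018 / 0.01530 L = 0.666 M.

0.666 M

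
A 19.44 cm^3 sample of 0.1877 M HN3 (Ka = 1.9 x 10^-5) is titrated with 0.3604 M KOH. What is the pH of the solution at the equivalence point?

n(HN3) = 0.1877 x 0.01944 = 0.003649 mol; V(KOH) at equivalence = 0.003649/0.3604 = 0.01012 L.
At equivalence all the acid is converted to N3-; total volume = 0.01944 + 0.01012 = 0.02956 L, so [N3-] = 0.003649/0.02956 = 0.1234 M.
Kb = Kw/Ka = 1.0e-14 / 1.9 x 10^-5 = 5.26e-10.
[OH^-] = sqrt(Kb x [N3-]) = sqrt(5.26e-10 x 0.1234) = 8.06e-6 M.
pOH = 5.09, so pH = 14.00 - 5.09 = 8.91.

8.91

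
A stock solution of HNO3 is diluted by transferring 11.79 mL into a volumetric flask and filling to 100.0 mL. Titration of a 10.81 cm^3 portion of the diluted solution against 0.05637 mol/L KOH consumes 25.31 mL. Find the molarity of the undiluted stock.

1.12 M

n(KOH) = 0.05637 x 0.02531 = 0.001427 mol.
n(HNO3) in the aliquot = 0.001427 mol.
[diluted HNO3] = 0.001427 / 0.01081 = 0.1320 M.
Dilution factor = 100.0/11.79 = 8.482, so [stock] = 0.1320 x 8.482 = 1.12 M.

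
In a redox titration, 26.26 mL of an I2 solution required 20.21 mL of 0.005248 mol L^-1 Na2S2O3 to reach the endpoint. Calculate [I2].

0.00202 M

n(Na2S2O3) = 0.005248 x 0.02021 = 0.0001061 mol.
From the balanced equation, 2 mol Na2S2O3 reacts with 1 mol I2, so n(I2) = 0.0001061 x 1/2 = 5.303e-5 mol.
[I2] = 5.303e-5 / 0.02626 L = 0.00202 M.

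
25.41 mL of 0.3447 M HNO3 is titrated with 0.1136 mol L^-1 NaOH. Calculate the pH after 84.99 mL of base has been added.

11.91

n(acid) = 0.3447 x 0.02541 = 0.008759 mol; n(NaOH) added = 0.1136 x 0.08499 = 0.009655 mol.
Base is in excess by 0.009655 - 0.008759 = 0.0008960 mol in a total volume of 0.1104 L.
[OH^-] = 0.0008960/0.1104 = 0.008116 M, so pOH = 2.09 and pH = 14.00 - 2.09 = 11.91.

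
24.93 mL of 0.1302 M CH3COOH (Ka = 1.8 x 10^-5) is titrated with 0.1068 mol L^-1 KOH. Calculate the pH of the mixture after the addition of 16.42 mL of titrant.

4.81

Initial n(CH3COOH) = 0.1302 x 0.02493 = 0.003246 mol.
n(KOH) added = 0.1068 x 0.01642 = 0.001754 mol, converting that many moles of CH3COOH to CH3COO-.
Remaining n(CH3COOH) = 0.001492 mol; n(CH3COO-) = 0.001754 mol.
By Henderson-Hasselbalch, pH = pKa + log([A^-]/[HA]) = 4.74 + log(0.001754/0.001492) = 4.74 + (+0.07) = 4.81.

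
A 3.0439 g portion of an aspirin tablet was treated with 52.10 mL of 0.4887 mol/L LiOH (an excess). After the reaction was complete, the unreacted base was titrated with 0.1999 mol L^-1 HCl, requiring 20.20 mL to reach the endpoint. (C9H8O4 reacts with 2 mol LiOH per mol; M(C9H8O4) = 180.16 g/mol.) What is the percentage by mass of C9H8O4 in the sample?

Total n(LiOH) added = 0.4887 x 0.05210 = 0.02546 mol.
n(HCl) used = 0.1999 x 0.02020 = 0.004038 mol, which equals the excess n(LiOH).
So n(LiOH) consumed by the sample = 0.02546 - 0.004038 = 0.02142 mol.
n(C9H8O4) = 0.02142 / 2 = 0.01071 mol.
mass C9H8O4 = 0.01071 x 180.16 = 1.930 g, so %C9H8O4 = 1.930/3.0439 x 100 = 63.4%.

63.4%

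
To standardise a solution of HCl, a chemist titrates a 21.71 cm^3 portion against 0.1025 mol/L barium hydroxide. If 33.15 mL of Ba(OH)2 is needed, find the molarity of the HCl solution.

0.313 M

n(Ba(OH)2) delivered = 0.1025 x 0.03315 = 0.003398 mol.
The reaction is 2 HCl + 1 Ba(OH)2, so n(HCl) = 0.003398 x 2/1 = 0.006796 mol.
[HCl] = 0.006796 mol / 0.02171 L = 0.313 M.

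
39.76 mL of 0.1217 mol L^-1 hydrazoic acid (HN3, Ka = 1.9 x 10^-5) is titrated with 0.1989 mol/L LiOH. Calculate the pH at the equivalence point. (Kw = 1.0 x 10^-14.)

8.80

n(HN3) = 0.1217 x 0.03976 = 0.004839 mol; V(LiOH) at equivalence = 0.004839/0.1989 = 0.02433 L.
At equivalence all the acid is converted to N3-; total volume = 0.03976 + 0.02433 = 0.06409 L, so [N3-] = 0.004839/0.06409 = 0.07550 M.
Kb = Kw/Ka = 1.0e-14 / 1.9 x 10^-5 = 5.26e-10.
[OH^-] = sqrt(Kb x [N3-]) = sqrt(5.26e-10 x 0.07550) = 6.30e-6 M.
pOH = 5.20, so pH = 14.00 - 5.20 = 8.80.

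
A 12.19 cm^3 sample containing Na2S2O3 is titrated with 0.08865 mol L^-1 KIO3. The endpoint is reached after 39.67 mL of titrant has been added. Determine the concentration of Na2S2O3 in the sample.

1.73 M

n(KIO3) = 0.08865 x 0.03967 = 0.003517 mol.
From the balanced equation, 1 mol KIO3 reacts with 6 mol Na2S2O3, so n(Na2S2O3) = 0.003517 x 6/1 = 0.02110 mol.
[Na2S2O3] = 0.02110 / 0.01219 L = 1.73 M.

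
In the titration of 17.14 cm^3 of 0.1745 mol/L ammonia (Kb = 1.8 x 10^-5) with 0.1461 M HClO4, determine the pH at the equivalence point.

n(NH3) = 0.1745 x 0.01714 = 0.002991 mol; V(HClO4) at equivalence = 0.002991/0.1461 = 0.02047 L.
At equivalence the base is fully converted to NH4+; total volume = 0.03761 L, so [NH4+] = 0.002991/0.03761 = 0.07952 M.
Ka(NH4+) = Kw/Kb = 1.0e-14 / 1.8 x 10^-5 = 5.56e-10.
[H^+] = sqrt(Ka x [NH4+]) = sqrt(5.56e-10 x 0.07952) = 6.65e-6 M.
pH = -log(6.65e-6) = 5.18.

5.18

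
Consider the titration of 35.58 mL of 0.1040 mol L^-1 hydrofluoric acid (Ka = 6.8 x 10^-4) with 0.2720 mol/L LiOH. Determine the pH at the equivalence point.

8.02

n(HF) = 0.1040 x 0.03558 = 0.003700 mol; V(LiOH) at equivalence = 0.003700/0.2720 = 0.01360 L.
At equivalence all the acid is converted to F-; total volume = 0.03558 + 0.01360 = 0.04918 L, so [F-] = 0.003700/0.04918 = 0.07523 M.
Kb = Kw/Ka = 1.0e-14 / 6.8 x 10^-4 = 1.47e-11.
[OH^-] = sqrt(Kb x [F-]) = sqrt(1.47e-11 x 0.07523) = 1.05e-6 M.
pOH = 5.98, so pH = 14.00 - 5.98 = 8.02.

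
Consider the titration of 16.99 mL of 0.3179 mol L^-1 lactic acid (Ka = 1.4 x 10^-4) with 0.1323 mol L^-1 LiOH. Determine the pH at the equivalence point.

n(HC3H5O3) = 0.3179 x 0.01699 = 0.005401 mol; V(LiOH) at equivalence = 0.005401/0.1323 = 0.04082 L.
At equivalence all the acid is converted to C3H5O3-; total volume = 0.01699 + 0.04082 = 0.05781 L, so [C3H5O3-] = 0.005401/0.05781 = 0.09342 M.
Kb = Kw/Ka = 1.0e-14 / 1.4 x 10^-4 = 7.14e-11.
[OH^-] = sqrt(Kb x [C3H5O3-]) = sqrt(7.14e-11 x 0.09342) = 2.58e-6 M.
pOH = 5.59, so pH = 14.00 - 5.59 = 8.41.

8.41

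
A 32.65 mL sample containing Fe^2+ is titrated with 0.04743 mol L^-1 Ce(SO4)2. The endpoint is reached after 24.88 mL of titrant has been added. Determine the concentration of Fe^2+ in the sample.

0.0361 M

n(Ce(SO4)2) = 0.04743 x 0.02488 = 0.001180 mol.
From the balanced equation, 1 mol Ce(SO4)2 reacts with 1 mol Fe^2+, so n(Fe^2+) = 0.001180 x 1/1 = 0.001180 mol.
[Fe^2+] = 0.001180 / 0.03265 L = 0.0361 M.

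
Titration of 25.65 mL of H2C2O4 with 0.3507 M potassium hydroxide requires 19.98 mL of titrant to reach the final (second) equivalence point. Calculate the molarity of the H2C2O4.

n(KOH) = 0.3507 x 0.01998 = 0.007007 mol.
At the final (second) equivalence point, 2 mol OH^- react per mol H2C2O4, so n(H2C2O4) = 0.007007 / 2 = 0.003503 mol.
[H2C2O4] = 0.003503 / 0.02565 L = 0.137 M.

0.137 M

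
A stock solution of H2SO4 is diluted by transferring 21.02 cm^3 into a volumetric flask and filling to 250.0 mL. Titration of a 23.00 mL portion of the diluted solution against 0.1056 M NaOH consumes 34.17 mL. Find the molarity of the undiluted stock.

0.933 M

n(NaOH) = 0.1056 x 0.03417 = 0.003608 mol.
n(H2SO4) in the aliquot = 0.003608 x 1/2 = 0.001804 mol.
[diluted H2SO4] = 0.001804 / 0.02300 = 0.07844 M.
Dilution factor = 250.0/21.02 = 11.89, so [stock] = 0.07844 x 11.89 = 0.933 M.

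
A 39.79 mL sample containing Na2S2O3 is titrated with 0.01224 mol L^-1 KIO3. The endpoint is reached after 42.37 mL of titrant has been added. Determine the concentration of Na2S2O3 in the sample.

0.0782 M

n(KIO3) = 0.01224 x 0.04237 = 0.0005186 mol.
From the balanced equation, 1 mol KIO3 reacts with 6 mol Na2S2O3, so n(Na2S2O3) = 0.0005186 x 6/1 = 0.003112 mol.
[Na2S2O3] = 0.003112 / 0.03979 L = 0.0782 M.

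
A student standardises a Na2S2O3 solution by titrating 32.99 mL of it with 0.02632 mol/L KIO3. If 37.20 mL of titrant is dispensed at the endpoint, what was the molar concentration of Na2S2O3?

n(KIO3) = 0.02632 x 0.03720 = 0.0009791 mol.
From the balanced equation, 1 mol KIO3 reacts with 6 mol Na2S2O3, so n(Na2S2O3) = 0.0009791 x 6/1 = 0.005875 mol.
[Na2S2O3] = 0.005875 / 0.03299 L = 0.178 M.

0.178 M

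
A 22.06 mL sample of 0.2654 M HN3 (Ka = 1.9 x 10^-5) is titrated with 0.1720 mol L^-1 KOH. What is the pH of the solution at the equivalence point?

n(HN3) = 0.2654 x 0.02206 = 0.005855 mol; V(KOH) at equivalence = 0.005855/0.1720 = 0.03404 L.
At equivalence all the acid is converted to N3-; total volume = 0.02206 + 0.03404 = 0.05610 L, so [N3-] = 0.005855/0.05610 = 0.1044 M.
Kb = Kw/Ka = 1.0e-14 / 1.9 x 10^-5 = 5.26e-10.
[OH^-] = sqrt(Kb x [N3-]) = sqrt(5.26e-10 x 0.1044) = 7.41e-6 M.
pOH = 5.13, so pH = 14.00 - 5.13 = 8.87.

8.87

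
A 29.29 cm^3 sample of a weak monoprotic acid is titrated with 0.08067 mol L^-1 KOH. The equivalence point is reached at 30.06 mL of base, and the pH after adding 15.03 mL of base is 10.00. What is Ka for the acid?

1.0 x 10^-10

15.03 mL is half of the equivalence volume, so this is the half-equivalence point where [HA] = [A^-].
At half-equivalence pH = pKa, so pKa = 10.00.
Ka = 10^(-10.00) = 1.0 x 10^-10.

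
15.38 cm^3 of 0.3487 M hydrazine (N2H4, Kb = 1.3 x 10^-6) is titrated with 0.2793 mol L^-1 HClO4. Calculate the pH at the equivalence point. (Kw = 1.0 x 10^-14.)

4.46

n(N2H4) = 0.3487 x 0.01538 = 0.005363 mol; V(HClO4) at equivalence = 0.005363/0.2793 = 0.01920 L.
At equivalence the base is fully converted to N2H5+; total volume = 0.03458 L, so [N2H5+] = 0.005363/0.03458 = 0.1551 M.
Ka(N2H5+) = Kw/Kb = 1.0e-14 / 1.3 x 10^-6 = 7.69e-9.
[H^+] = sqrt(Ka x [N2H5+]) = sqrt(7.69e-9 x 0.1551) = 3.45e-5 M.
pH = -log(3.45e-5) = 4.46.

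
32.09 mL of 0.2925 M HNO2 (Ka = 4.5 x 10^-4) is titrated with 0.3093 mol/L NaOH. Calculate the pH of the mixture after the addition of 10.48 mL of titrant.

3.07

Initial n(HNO2) = 0.2925 x 0.03209 = 0.009386 mol.
n(NaOH) added = 0.3093 x 0.01048 = 0.003241 mol, converting that many moles of HNO2 to NO2-.
Remaining n(HNO2) = 0.006145 mol; n(NO2-) = 0.003241 mol.
By Henderson-Hasselbalch, pH = pKa + log([A^-]/[HA]) = 3.35 + log(0.003241/0.006145) = 3.35 + (-0.28) = 3.07.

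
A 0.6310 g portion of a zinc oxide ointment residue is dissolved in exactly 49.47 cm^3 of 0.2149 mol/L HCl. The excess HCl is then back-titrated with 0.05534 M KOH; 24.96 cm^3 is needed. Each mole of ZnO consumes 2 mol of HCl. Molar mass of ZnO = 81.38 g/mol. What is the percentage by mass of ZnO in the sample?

Total n(HCl) added = 0.2149 x 0.04947 = 0.01063 mol.
n(KOH) used = 0.05534 x 0.02496 = 0.001381 mol, which equals the excess n(HCl).
So n(HCl) consumed by the sample = 0.01063 - 0.001381 = 0.009250 mol.
n(ZnO) = 0.009250 / 2 = 0.004625 mol.
mass ZnO = 0.004625 x 81.38 = 0.3764 g, so %ZnO = 0.3764/0.6310 x 100 = 59.6%.

59.6%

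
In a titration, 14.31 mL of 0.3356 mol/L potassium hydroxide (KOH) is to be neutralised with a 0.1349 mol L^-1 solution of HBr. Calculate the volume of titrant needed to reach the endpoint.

35.6 mL

n(KOH) = 0.3356 mol/L x 0.01431 L = 0.004802 mol.
At equivalence n(HBr) = n(KOH) = 0.004802 mol.
V(HBr) = 0.004802 / 0.1349 = 0.03560 L = 35.6 mL.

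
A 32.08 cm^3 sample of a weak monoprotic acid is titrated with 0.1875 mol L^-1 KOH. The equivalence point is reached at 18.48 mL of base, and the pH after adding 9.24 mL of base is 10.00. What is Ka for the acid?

1.0 x 10^-10

9.24 mL is half of the equivalence volume, so this is the half-equivalence point where [HA] = [A^-].
At half-equivalence pH = pKa, so pKa = 10.00.
Ka = 10^(-10.00) = 1.0 x 10^-10.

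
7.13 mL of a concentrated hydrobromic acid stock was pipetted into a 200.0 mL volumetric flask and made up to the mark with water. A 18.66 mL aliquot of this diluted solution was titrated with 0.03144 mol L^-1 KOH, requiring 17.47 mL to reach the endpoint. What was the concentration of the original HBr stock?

0.826 M

n(KOH) = 0.03144 x 0.01747 = 0.0005493 mol.
n(HBr) in the aliquot = 0.0005493 mol.
[diluted HBr] = 0.0005493 / 0.01866 = 0.02943 M.
Dilution factor = 200.0/7.130 = 28.05, so [stock] = 0.02943 x 28.05 = 0.826 M.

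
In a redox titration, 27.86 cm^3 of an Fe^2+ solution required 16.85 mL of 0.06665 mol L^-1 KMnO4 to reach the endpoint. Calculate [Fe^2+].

0.202 M

n(KMnO4) = 0.06665 x 0.01685 = 0.001123 mol.
From the balanced equation, 1 mol KMnO4 reacts with 5 mol Fe^2+, so n(Fe^2+) = 0.001123 x 5/1 = 0.005615 mol.
[Fe^2+] = 0.005615 / 0.02786 L = 0.202 M.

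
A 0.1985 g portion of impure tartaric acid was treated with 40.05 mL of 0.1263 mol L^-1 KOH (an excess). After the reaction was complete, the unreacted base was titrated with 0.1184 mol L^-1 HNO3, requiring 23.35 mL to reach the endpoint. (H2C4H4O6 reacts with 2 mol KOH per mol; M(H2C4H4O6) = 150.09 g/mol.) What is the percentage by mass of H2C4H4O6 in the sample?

86.7%

Total n(KOH) added = 0.1263 x 0.04005 = 0.005058 mol.
n(HNO3) used = 0.1184 x 0.02335 = 0.002765 mol, which equals the excess n(KOH).
So n(KOH) consumed by the sample = 0.005058 - 0.002765 = 0.002294 mol.
n(H2C4H4O6) = 0.002294 / 2 = 0.001147 mol.
mass H2C4H4O6 = 0.001147 x 150.09 = 0.1721 g, so %H2C4H4O6 = 0.1721/0.1985 x 100 = 86.7%.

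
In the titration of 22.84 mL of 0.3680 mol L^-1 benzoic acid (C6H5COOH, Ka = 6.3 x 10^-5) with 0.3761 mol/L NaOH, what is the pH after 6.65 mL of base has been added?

Initial n(C6H5COOH) = 0.3680 x 0.02284 = 0.008405 mol.
n(NaOH) added = 0.3761 x 0.006650 = 0.002501 mol, converting that many moles of C6H5COOH to C6H5COO-.
Remaining n(C6H5COOH) = 0.005904 mol; n(C6H5COO-) = 0.002501 mol.
By Henderson-Hasselbalch, pH = pKa + log([A^-]/[HA]) = 4.20 + log(0.002501/0.005904) = 4.20 + (-0.37) = 3.83.

3.83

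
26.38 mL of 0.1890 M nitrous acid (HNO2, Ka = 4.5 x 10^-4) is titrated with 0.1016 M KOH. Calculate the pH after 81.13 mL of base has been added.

12.48

n(acid) = 0.1890 x 0.02638 = 0.004986 mol; n(KOH) added = 0.1016 x 0.08113 = 0.008243 mol.
Base is in excess by 0.008243 - 0.004986 = 0.003257 mol in a total volume of 0.1075 L.
[OH^-] = 0.003257/0.1075 = 0.03029 M, so pOH = 1.52 and pH = 14.00 - 1.52 = 12.48.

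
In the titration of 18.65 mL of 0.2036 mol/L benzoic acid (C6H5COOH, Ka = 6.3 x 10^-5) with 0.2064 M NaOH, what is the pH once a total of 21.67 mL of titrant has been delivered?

12.22

n(acid) = 0.2036 x 0.01865 = 0.003797 mol; n(NaOH) added = 0.2064 x 0.02167 = 0.004473 mol.
Base is in excess by 0.004473 - 0.003797 = 0.0006755 mol in a total volume of 0.04032 L.
[OH^-] = 0.0006755/0.04032 = 0.01675 M, so pOH = 1.78 and pH = 14.00 - 1.78 = 12.22.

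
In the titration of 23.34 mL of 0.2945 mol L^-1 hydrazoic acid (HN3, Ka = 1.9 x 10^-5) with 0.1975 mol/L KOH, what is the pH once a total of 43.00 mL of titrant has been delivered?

12.39

n(acid) = 0.2945 x 0.02334 = 0.006874 mol; n(KOH) added = 0.1975 x 0.04300 = 0.008493 mol.
Base is in excess by 0.008493 - 0.006874 = 0.001619 mol in a total volume of 0.06634 L.
[OH^-] = 0.001619/0.06634 = 0.02440 M, so pOH = 1.61 and pH = 14.00 - 1.61 = 12.39.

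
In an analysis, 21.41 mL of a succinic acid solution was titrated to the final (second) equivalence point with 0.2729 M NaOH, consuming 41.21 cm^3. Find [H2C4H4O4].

0.263 M

n(NaOH) = 0.2729 x 0.04121 = 0.01125 mol.
At the final (second) equivalence point, 2 mol OH^- react per mol H2C4H4O4, so n(H2C4H4O4) = 0.01125 / 2 = 0.005623 mol.
[H2C4H4O4] = 0.005623 / 0.02141 L = 0.263 M.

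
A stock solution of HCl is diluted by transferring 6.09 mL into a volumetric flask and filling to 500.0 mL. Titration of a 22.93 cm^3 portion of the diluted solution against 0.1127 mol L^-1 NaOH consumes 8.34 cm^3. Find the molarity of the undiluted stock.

3.37 M

n(NaOH) = 0.1127 x 0.008340 = 0.0009399 mol.
n(HCl) in the aliquot = 0.0009399 mol.
[diluted HCl] = 0.0009399 / 0.02293 = 0.04099 M.
Dilution factor = 500.0/6.090 = 82.10, so [stock] = 0.04099 x 82.10 = 3.37 M.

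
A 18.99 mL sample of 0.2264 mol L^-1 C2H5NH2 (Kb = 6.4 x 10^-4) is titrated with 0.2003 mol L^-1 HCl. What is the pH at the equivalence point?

5.89

n(C2H5NH2) = 0.2264 x 0.01899 = 0.004299 mol; V(HCl) at equivalence = 0.004299/0.2003 = 0.02146 L.
At equivalence the base is fully converted to C2H5NH3+; total volume = 0.04045 L, so [C2H5NH3+] = 0.004299/0.04045 = 0.1063 M.
Ka(C2H5NH3+) = Kw/Kb = 1.0e-14 / 6.4 x 10^-4 = 1.56e-11.
[H^+] = sqrt(Ka x [C2H5NH3+]) = sqrt(1.56e-11 x 0.1063) = 1.29e-6 M.
pH = -log(1.29e-6) = 5.89.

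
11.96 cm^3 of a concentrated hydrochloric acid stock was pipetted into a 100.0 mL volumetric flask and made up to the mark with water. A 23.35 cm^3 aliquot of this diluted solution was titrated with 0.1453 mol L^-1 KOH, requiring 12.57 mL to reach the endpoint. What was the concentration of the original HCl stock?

0.654 M

n(KOH) = 0.1453 x 0.01257 = 0.001826 mol.
n(HCl) in the aliquot = 0.001826 mol.
[diluted HCl] = 0.001826 / 0.02335 = 0.07822 M.
Dilution factor = 100.0/11.96 = 8.361, so [stock] = 0.07822 x 8.361 = 0.654 M.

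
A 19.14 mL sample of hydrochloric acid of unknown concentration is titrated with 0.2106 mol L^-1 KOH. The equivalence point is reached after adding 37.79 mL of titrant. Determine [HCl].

n(KOH) delivered = 0.2106 x 0.03779 = 0.007959 mol.
For a 1:1 reaction, n(HCl) = 0.007959 mol.
[HCl] = 0.007959 mol / 0.01914 L = 0.416 M.

0.416 M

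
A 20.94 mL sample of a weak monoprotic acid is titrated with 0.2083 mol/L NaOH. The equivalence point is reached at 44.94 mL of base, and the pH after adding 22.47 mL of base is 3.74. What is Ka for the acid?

1.8 x 10^-4

22.47 mL is half of the equivalence volume, so this is the half-equivalence point where [HA] = [A^-].
At half-equivalence pH = pKa, so pKa = 3.74.
Ka = 10^(-3.74) = 1.8 x 10^-4.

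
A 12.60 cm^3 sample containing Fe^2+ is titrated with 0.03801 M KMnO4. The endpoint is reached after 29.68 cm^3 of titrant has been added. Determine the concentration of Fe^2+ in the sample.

0.448 M

n(KMnO4) = 0.03801 x 0.02968 = 0.001128 mol.
From the balanced equation, 1 mol KMnO4 reacts with 5 mol Fe^2+, so n(Fe^2+) = 0.001128 x 5/1 = 0.005641 mol.
[Fe^2+] = 0.005641 / 0.01260 L = 0.448 M.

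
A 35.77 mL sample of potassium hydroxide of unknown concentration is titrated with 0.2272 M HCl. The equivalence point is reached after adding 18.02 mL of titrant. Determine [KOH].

0.114 M

n(HCl) delivered = 0.2272 x 0.01802 = 0.004094 mol.
For a 1:1 reaction, n(KOH) = 0.004094 mol.
[KOH] = 0.004094 mol / 0.03577 L = 0.114 M.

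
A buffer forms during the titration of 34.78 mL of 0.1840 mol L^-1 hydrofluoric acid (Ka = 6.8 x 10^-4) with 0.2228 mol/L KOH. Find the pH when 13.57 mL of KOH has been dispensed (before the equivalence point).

Initial n(HF) = 0.1840 x 0.03478 = 0.006400 mol.
n(KOH) added = 0.2228 x 0.01357 = 0.003023 mol, converting that many moles of HF to F-.
Remaining n(HF) = 0.003376 mol; n(F-) = 0.003023 mol.
By Henderson-Hasselbalch, pH = pKa + log([A^-]/[HA]) = 3.17 + log(0.003023/0.003376) = 3.17 + (-0.05) = 3.12.

3.12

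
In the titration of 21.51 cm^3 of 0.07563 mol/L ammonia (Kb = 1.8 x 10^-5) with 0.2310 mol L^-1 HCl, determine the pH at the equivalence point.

5.25

n(NH3) = 0.07563 x 0.02151 = 0.001627 mol; V(HCl) at equivalence = 0.001627/0.2310 = 0.007042 L.
At equivalence the base is fully converted to NH4+; total volume = 0.02855 L, so [NH4+] = 0.001627/0.02855 = 0.05698 M.
Ka(NH4+) = Kw/Kb = 1.0e-14 / 1.8 x 10^-5 = 5.56e-10.
[H^+] = sqrt(Ka x [NH4+]) = sqrt(5.56e-10 x 0.05698) = 5.63e-6 M.
pH = -log(5.63e-6) = 5.25.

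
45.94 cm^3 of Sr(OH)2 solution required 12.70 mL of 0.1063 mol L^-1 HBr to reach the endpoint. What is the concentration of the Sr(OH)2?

n(HBr) delivered = 0.1063 x 0.01270 = 0.001350 mol.
The reaction is 1 Sr(OH)2 + 2 HBr, so n(Sr(OH)2) = 0.001350 x 1/2 = 0.0006750 mol.
[Sr(OH)2] = 0.0006750 mol / 0.04594 L = 0.0147 M.

0.0147 M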